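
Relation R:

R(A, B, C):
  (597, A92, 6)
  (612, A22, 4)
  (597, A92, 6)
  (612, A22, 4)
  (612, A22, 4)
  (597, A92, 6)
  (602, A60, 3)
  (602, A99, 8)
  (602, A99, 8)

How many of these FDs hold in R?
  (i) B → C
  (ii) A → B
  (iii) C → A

2

(i) B → C: every LHS value maps to a single RHS value — holds.
(ii) A → B: A=602: 3 rows → B takes values {A60, A99} — violation — fails.
(iii) C → A: every LHS value maps to a single RHS value — holds.
2 of the 3 dependencies hold.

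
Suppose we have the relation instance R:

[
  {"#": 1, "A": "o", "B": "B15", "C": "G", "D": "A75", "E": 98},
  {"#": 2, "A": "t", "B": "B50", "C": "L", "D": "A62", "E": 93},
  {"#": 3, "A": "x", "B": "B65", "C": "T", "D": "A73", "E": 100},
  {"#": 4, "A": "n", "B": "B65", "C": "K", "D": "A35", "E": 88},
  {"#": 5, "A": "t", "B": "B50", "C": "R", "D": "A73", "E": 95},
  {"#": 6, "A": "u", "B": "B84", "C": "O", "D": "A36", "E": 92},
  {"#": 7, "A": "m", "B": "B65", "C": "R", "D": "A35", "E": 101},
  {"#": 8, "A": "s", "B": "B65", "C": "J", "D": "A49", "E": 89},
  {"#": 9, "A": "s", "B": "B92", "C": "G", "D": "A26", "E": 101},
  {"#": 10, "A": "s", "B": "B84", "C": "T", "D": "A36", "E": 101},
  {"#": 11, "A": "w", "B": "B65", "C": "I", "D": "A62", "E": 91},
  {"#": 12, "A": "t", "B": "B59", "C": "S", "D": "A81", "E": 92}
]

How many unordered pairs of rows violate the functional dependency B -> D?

B=B50: violating pairs (2,5) — 1 pair.
B=B65: violating pairs (3,4), (3,7), (3,8), (3,11), (4,8), (4,11), (7,8), (7,11), (8,11) — 9 pairs.
B=B84: all 2 rows agree on D — 0 pairs.

10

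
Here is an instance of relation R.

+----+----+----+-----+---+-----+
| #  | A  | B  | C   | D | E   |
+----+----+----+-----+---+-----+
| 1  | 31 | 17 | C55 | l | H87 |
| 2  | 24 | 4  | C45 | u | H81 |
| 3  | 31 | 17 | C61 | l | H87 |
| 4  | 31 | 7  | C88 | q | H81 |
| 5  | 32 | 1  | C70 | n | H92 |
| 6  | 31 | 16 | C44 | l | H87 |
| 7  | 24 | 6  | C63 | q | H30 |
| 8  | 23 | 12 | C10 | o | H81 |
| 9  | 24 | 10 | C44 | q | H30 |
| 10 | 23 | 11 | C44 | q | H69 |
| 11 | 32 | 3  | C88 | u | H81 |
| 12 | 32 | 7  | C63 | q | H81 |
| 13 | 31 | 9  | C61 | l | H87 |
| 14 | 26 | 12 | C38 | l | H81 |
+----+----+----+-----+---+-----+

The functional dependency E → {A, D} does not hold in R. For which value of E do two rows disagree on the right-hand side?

H81

E=H87: rows 1, 3, 6, 13 → {A,D} = (31, l), (31, l), (31, l), (31, l) ✓
E=H81: rows 2, 4, 8, 11, 12, 14 → {A,D} takes values {(24, u), (31, q), (23, o), (32, u), (32, q), (26, l)} — violation
E=H92: row 5 → {A,D} = (32, n) ✓
E=H30: rows 7, 9 → {A,D} = (24, q), (24, q) ✓
E=H69: row 10 → {A,D} = (23, q) ✓
The only E value with inconsistent RHS is E=H81.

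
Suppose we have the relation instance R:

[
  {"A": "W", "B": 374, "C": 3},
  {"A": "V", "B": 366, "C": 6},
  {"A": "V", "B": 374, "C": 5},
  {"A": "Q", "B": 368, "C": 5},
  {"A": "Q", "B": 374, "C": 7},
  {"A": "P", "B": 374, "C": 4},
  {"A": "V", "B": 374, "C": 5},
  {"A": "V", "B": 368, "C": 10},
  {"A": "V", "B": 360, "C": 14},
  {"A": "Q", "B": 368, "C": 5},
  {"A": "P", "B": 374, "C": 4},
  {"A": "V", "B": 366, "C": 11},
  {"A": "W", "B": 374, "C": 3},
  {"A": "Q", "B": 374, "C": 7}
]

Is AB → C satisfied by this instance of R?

No

(A=W, B=374): 2 rows → C = 3, 3 ✓
(A=V, B=366): 2 rows → C takes values {6, 11} — violation
(A=V, B=374): 2 rows → C = 5, 5 ✓
(A=Q, B=368): 2 rows → C = 5, 5 ✓
(A=Q, B=374): 2 rows → C = 7, 7 ✓
(A=P, B=374): 2 rows → C = 4, 4 ✓
(A=V, B=368): 1 row → C = 10 ✓
(A=V, B=360): 1 row → C = 14 ✓
Two rows agree on AB but differ on C, so AB → C does not hold.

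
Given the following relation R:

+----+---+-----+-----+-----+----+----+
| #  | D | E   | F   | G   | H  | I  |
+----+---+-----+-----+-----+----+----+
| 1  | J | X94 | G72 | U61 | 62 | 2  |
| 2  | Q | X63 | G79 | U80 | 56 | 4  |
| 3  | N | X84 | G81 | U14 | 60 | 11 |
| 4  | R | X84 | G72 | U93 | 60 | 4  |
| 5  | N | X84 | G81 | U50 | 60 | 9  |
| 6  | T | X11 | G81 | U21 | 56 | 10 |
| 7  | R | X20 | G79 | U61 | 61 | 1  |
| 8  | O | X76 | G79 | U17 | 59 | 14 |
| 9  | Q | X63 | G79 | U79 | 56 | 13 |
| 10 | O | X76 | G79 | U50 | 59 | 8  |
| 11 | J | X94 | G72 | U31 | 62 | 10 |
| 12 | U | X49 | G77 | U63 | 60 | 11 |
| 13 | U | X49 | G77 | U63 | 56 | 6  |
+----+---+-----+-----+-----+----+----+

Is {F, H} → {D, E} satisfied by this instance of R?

Yes

(F=G72, H=62): rows 1, 11 → {D,E} = (J, X94), (J, X94) ✓
(F=G79, H=56): rows 2, 9 → {D,E} = (Q, X63), (Q, X63) ✓
(F=G81, H=60): rows 3, 5 → {D,E} = (N, X84), (N, X84) ✓
(F=G72, H=60): row 4 → {D,E} = (R, X84) ✓
(F=G81, H=56): row 6 → {D,E} = (T, X11) ✓
(F=G79, H=61): row 7 → {D,E} = (R, X20) ✓
(F=G79, H=59): rows 8, 10 → {D,E} = (O, X76), (O, X76) ✓
(F=G77, H=60): row 12 → {D,E} = (U, X49) ✓
(F=G77, H=56): row 13 → {D,E} = (U, X49) ✓
Every {F, H} value is associated with a single {D, E} value, so {F, H} → {D, E} holds.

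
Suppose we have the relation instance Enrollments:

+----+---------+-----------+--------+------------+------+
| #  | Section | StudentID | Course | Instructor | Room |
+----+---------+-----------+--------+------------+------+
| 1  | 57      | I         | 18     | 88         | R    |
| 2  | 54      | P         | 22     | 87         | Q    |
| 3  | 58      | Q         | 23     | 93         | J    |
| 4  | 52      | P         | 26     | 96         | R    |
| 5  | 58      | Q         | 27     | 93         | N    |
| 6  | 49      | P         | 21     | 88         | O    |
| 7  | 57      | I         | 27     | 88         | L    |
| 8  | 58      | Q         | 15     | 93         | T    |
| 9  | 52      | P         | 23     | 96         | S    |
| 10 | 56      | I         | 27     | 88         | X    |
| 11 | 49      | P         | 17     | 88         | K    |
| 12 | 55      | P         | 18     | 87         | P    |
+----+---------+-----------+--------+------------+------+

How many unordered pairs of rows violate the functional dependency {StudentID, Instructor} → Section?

(StudentID=I, Instructor=88): violating pairs (1,10), (7,10) — 2 pairs.
(StudentID=P, Instructor=87): violating pairs (2,12) — 1 pair.
(StudentID=Q, Instructor=93): all 3 rows agree on Section — 0 pairs.
(StudentID=P, Instructor=96): all 2 rows agree on Section — 0 pairs.
(StudentID=P, Instructor=88): all 2 rows agree on Section — 0 pairs.

3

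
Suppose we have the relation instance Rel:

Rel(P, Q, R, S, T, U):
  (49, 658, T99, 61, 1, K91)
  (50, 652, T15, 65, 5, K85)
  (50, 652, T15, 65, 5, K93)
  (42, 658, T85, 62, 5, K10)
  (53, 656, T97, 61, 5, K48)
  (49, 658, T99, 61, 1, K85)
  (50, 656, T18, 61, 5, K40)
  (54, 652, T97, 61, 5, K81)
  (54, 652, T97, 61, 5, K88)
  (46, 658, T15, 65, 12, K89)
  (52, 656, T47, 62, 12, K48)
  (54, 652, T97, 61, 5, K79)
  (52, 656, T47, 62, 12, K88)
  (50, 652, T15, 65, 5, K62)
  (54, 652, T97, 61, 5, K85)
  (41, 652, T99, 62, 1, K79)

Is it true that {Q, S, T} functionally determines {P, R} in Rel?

(Q=658, S=61, T=1): 2 rows → {P,R} = (49, T99), (49, T99) ✓
(Q=652, S=65, T=5): 3 rows → {P,R} = (50, T15), (50, T15), (50, T15) ✓
(Q=658, S=62, T=5): 1 row → {P,R} = (42, T85) ✓
(Q=656, S=61, T=5): 2 rows → {P,R} takes values {(53, T97), (50, T18)} — violation
(Q=652, S=61, T=5): 4 rows → {P,R} = (54, T97), (54, T97), (54, T97), (54, T97) ✓
(Q=658, S=65, T=12): 1 row → {P,R} = (46, T15) ✓
(Q=656, S=62, T=12): 2 rows → {P,R} = (52, T47), (52, T47) ✓
(Q=652, S=62, T=1): 1 row → {P,R} = (41, T99) ✓
Two rows agree on {Q, S, T} but differ on {P, R}, so {Q, S, T} → {P, R} does not hold.

No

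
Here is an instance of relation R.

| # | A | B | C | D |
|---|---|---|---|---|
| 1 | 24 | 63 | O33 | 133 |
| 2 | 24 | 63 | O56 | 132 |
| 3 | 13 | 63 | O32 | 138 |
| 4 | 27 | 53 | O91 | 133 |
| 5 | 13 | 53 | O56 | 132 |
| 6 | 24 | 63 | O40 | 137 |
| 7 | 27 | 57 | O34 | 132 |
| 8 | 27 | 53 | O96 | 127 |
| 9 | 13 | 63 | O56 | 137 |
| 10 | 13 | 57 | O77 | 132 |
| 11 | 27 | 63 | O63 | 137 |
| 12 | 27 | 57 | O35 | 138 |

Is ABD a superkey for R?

Yes

All 12 rows have distinct ABD values, so ABD → (all attributes) holds and ABD is a superkey.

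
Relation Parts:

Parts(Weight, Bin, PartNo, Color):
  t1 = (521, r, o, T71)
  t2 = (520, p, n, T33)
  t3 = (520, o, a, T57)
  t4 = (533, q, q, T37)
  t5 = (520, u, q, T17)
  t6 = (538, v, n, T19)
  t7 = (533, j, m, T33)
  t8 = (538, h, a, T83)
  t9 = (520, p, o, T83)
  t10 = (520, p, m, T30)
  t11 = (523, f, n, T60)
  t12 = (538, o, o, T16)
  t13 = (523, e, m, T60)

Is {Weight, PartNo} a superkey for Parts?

All 13 rows have distinct {Weight, PartNo} values, so {Weight, PartNo} → (all attributes) holds and {Weight, PartNo} is a superkey.

Yes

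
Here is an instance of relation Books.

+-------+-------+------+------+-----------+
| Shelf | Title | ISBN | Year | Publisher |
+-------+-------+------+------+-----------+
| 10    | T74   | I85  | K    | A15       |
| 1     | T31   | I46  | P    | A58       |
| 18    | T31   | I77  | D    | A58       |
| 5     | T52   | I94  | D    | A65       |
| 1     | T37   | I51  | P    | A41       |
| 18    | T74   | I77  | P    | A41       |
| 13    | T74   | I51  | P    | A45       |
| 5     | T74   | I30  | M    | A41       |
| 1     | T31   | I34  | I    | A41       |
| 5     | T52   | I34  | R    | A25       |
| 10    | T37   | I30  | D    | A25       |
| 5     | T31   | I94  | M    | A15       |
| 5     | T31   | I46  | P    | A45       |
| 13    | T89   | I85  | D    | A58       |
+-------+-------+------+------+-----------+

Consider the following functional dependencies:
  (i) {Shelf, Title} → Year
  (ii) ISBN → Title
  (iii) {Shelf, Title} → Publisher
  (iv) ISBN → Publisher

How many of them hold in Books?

0

(i) {Shelf, Title} → Year: (Shelf=1, Title=T31): 2 rows → Year takes values {P, I} — violation; (Shelf=5, Title=T52): 2 rows → Year takes values {D, R} — violation; (Shelf=5, Title=T31): 2 rows → Year takes values {M, P} — violation — fails.
(ii) ISBN → Title: ISBN=I85: 2 rows → Title takes values {T74, T89} — violation; ISBN=I77: 2 rows → Title takes values {T31, T74} — violation; ISBN=I94: 2 rows → Title takes values {T52, T31} — violation; ISBN=I51: 2 rows → Title takes values {T37, T74} — violation; ISBN=I30: 2 rows → Title takes values {T74, T37} — violation; ISBN=I34: 2 rows → Title takes values {T31, T52} — violation — fails.
(iii) {Shelf, Title} → Publisher: (Shelf=1, Title=T31): 2 rows → Publisher takes values {A58, A41} — violation; (Shelf=5, Title=T52): 2 rows → Publisher takes values {A65, A25} — violation; (Shelf=5, Title=T31): 2 rows → Publisher takes values {A15, A45} — violation — fails.
(iv) ISBN → Publisher: ISBN=I85: 2 rows → Publisher takes values {A15, A58} — violation; ISBN=I46: 2 rows → Publisher takes values {A58, A45} — violation; ISBN=I77: 2 rows → Publisher takes values {A58, A41} — violation; ISBN=I94: 2 rows → Publisher takes values {A65, A15} — violation; ISBN=I51: 2 rows → Publisher takes values {A41, A45} — violation; ISBN=I30: 2 rows → Publisher takes values {A41, A25} — violation; ISBN=I34: 2 rows → Publisher takes values {A41, A25} — violation — fails.
None of the 4 dependencies hold.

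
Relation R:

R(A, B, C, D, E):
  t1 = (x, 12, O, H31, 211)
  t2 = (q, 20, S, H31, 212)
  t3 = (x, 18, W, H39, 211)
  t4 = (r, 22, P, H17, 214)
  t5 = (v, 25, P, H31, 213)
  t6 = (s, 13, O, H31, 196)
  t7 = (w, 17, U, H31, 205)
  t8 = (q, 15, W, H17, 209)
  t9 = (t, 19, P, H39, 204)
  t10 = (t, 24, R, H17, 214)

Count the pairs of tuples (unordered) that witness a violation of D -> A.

14

D=H31: violating pairs (1,2), (1,5), (1,6), (1,7), (2,5), (2,6), (2,7), (5,6), (5,7), (6,7) — 10 pairs.
D=H39: violating pairs (3,9) — 1 pair.
D=H17: violating pairs (4,8), (4,10), (8,10) — 3 pairs.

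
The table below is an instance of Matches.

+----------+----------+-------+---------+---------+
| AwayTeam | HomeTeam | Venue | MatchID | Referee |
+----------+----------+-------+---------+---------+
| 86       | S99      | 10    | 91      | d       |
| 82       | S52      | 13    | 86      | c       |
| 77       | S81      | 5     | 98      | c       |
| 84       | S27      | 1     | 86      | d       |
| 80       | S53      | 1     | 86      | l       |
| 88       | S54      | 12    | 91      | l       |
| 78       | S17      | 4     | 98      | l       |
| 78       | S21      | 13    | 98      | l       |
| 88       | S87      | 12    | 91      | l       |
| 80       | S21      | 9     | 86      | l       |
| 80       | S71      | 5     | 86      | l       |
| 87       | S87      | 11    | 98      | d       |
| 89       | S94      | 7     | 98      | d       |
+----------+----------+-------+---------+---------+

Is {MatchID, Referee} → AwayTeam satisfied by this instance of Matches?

No

(MatchID=91, Referee=d): 1 row → AwayTeam = 86 ✓
(MatchID=86, Referee=c): 1 row → AwayTeam = 82 ✓
(MatchID=98, Referee=c): 1 row → AwayTeam = 77 ✓
(MatchID=86, Referee=d): 1 row → AwayTeam = 84 ✓
(MatchID=86, Referee=l): 3 rows → AwayTeam = 80, 80, 80 ✓
(MatchID=91, Referee=l): 2 rows → AwayTeam = 88, 88 ✓
(MatchID=98, Referee=l): 2 rows → AwayTeam = 78, 78 ✓
(MatchID=98, Referee=d): 2 rows → AwayTeam takes values {87, 89} — violation
Two rows agree on {MatchID, Referee} but differ on AwayTeam, so {MatchID, Referee} → AwayTeam does not hold.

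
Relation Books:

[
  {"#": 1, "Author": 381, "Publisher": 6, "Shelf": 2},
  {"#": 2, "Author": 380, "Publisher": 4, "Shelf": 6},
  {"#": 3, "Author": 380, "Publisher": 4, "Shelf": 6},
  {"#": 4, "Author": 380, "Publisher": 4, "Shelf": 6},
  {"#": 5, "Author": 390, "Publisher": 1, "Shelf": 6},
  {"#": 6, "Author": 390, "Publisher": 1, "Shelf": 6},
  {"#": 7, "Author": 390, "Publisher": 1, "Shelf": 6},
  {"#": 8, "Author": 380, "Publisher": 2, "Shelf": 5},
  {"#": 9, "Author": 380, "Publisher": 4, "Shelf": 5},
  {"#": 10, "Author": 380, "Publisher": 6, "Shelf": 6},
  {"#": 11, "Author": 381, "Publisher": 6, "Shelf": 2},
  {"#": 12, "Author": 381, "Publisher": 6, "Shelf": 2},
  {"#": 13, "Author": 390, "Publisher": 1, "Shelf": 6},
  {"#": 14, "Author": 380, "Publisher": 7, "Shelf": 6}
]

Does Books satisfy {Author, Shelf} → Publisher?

(Author=381, Shelf=2): rows 1, 11, 12 → Publisher = 6, 6, 6 ✓
(Author=380, Shelf=6): rows 2, 3, 4, 10, 14 → Publisher takes values {4, 6, 7} — violation
(Author=390, Shelf=6): rows 5, 6, 7, 13 → Publisher = 1, 1, 1, 1 ✓
(Author=380, Shelf=5): rows 8, 9 → Publisher takes values {2, 4} — violation
Two rows agree on {Author, Shelf} but differ on Publisher, so {Author, Shelf} → Publisher does not hold.

No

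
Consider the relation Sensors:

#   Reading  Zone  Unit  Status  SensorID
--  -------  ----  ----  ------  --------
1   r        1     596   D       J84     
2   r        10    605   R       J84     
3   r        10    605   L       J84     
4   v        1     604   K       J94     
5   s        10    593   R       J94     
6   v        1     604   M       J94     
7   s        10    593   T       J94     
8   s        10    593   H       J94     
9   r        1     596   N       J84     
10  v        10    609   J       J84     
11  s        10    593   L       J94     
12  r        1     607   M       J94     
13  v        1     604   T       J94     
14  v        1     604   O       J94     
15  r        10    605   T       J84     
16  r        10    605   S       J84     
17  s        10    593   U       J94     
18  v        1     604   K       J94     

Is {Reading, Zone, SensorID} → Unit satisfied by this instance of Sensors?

(Reading=r, Zone=1, SensorID=J84): rows 1, 9 → Unit = 596, 596 ✓
(Reading=r, Zone=10, SensorID=J84): rows 2, 3, 15, 16 → Unit = 605, 605, 605, 605 ✓
(Reading=v, Zone=1, SensorID=J94): rows 4, 6, 13, 14, 18 → Unit = 604, 604, 604, 604, 604 ✓
(Reading=s, Zone=10, SensorID=J94): rows 5, 7, 8, 11, 17 → Unit = 593, 593, 593, 593, 593 ✓
(Reading=v, Zone=10, SensorID=J84): row 10 → Unit = 609 ✓
(Reading=r, Zone=1, SensorID=J94): row 12 → Unit = 607 ✓
Every {Reading, Zone, SensorID} value is associated with a single Unit value, so {Reading, Zone, SensorID} → Unit holds.

Yes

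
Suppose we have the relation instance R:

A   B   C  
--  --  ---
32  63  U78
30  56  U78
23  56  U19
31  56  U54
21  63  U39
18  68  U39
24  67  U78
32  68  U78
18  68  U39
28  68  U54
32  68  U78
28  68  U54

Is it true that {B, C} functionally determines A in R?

Yes

(B=63, C=U78): 1 row → A = 32 ✓
(B=56, C=U78): 1 row → A = 30 ✓
(B=56, C=U19): 1 row → A = 23 ✓
(B=56, C=U54): 1 row → A = 31 ✓
(B=63, C=U39): 1 row → A = 21 ✓
(B=68, C=U39): 2 rows → A = 18, 18 ✓
(B=67, C=U78): 1 row → A = 24 ✓
(B=68, C=U78): 2 rows → A = 32, 32 ✓
(B=68, C=U54): 2 rows → A = 28, 28 ✓
Every {B, C} value is associated with a single A value, so {B, C} -> A holds.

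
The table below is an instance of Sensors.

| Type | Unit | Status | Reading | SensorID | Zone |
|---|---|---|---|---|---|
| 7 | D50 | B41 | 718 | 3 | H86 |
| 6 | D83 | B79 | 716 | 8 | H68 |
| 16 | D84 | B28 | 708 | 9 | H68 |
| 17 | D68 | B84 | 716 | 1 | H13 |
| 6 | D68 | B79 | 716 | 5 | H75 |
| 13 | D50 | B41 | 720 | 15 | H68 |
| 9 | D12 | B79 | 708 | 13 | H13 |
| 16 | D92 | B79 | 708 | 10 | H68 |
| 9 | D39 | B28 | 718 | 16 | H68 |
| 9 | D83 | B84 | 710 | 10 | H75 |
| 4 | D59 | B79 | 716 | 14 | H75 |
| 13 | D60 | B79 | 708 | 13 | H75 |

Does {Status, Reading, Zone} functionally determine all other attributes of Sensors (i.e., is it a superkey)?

No

Two distinct rows share (Status=B79, Reading=716, Zone=H75), so {Status, Reading, Zone} does not determine every attribute — not a superkey.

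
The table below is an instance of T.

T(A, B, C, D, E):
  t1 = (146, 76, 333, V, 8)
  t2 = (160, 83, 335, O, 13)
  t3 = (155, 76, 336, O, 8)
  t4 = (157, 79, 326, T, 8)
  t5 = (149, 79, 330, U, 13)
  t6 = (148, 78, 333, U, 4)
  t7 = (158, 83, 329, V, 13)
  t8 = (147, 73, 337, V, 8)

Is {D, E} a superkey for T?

Rows 1 and 8 have the same {D, E} value (D=V, E=8) but are distinct tuples, so {D, E} does not determine every attribute — not a superkey.

No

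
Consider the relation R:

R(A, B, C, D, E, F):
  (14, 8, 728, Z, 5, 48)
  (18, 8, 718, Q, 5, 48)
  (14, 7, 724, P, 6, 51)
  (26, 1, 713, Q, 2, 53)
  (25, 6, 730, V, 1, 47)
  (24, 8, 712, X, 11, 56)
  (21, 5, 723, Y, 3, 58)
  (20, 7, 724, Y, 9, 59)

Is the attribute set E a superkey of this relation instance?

No

Two distinct rows share E=5, so E does not determine every attribute — not a superkey.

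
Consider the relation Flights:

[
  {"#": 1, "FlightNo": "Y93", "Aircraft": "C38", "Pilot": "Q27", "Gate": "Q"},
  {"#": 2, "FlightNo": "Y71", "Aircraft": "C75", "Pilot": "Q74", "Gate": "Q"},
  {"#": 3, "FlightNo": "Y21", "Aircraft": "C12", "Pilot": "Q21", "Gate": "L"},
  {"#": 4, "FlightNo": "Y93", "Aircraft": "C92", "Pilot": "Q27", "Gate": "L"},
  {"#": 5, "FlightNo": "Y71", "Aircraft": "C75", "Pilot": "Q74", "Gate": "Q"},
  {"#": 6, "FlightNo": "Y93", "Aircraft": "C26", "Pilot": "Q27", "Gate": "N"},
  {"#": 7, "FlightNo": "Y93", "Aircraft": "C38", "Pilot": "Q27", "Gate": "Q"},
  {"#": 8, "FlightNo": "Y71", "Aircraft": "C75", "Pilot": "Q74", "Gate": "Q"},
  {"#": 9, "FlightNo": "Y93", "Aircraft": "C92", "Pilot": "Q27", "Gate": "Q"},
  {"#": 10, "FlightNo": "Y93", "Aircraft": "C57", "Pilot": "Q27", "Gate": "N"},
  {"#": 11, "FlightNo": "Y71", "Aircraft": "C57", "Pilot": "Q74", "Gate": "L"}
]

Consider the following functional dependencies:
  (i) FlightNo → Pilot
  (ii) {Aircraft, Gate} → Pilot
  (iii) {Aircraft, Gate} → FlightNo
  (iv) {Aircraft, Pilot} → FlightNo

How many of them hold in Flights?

(i) FlightNo → Pilot: every LHS value maps to a single RHS value — holds.
(ii) {Aircraft, Gate} → Pilot: every LHS value maps to a single RHS value — holds.
(iii) {Aircraft, Gate} → FlightNo: every LHS value maps to a single RHS value — holds.
(iv) {Aircraft, Pilot} → FlightNo: every LHS value maps to a single RHS value — holds.
4 of the 4 dependencies hold.

4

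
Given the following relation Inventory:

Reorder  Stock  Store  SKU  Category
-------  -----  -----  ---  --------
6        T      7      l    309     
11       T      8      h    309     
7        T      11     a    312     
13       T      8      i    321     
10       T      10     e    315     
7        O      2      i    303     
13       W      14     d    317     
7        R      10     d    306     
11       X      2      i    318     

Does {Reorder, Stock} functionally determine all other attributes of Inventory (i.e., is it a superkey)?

All 9 rows have distinct {Reorder, Stock} values, so {Reorder, Stock} → (all attributes) holds and {Reorder, Stock} is a superkey.

Yes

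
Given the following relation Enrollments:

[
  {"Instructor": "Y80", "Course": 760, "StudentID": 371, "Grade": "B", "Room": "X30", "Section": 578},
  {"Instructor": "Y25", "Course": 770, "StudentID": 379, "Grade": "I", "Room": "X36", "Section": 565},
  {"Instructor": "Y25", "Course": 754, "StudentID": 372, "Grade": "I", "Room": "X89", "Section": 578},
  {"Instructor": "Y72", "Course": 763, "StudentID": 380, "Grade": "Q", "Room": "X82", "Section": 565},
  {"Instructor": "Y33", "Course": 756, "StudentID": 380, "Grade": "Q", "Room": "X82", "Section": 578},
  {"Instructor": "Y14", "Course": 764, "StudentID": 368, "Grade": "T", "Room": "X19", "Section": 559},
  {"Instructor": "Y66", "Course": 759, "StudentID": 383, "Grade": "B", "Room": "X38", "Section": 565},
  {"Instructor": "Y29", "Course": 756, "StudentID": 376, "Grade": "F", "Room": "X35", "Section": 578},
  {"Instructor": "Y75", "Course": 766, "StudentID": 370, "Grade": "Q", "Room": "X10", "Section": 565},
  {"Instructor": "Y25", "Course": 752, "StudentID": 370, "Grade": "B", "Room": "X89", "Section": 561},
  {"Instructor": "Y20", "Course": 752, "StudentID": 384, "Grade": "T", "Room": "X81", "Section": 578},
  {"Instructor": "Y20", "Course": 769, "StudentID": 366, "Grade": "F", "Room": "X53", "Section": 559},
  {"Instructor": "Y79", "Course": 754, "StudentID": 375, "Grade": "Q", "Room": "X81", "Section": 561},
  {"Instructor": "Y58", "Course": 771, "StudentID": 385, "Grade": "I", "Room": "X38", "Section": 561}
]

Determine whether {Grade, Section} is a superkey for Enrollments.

No

Two distinct rows share (Grade=Q, Section=565), so {Grade, Section} does not determine every attribute — not a superkey.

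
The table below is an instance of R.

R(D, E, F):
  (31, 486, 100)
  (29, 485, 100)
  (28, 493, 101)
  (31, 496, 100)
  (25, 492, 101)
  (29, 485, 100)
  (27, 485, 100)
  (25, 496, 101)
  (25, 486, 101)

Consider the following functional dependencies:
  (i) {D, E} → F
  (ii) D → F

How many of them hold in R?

2

(i) {D, E} → F: every LHS value maps to a single RHS value — holds.
(ii) D → F: every LHS value maps to a single RHS value — holds.
2 of the 2 dependencies hold.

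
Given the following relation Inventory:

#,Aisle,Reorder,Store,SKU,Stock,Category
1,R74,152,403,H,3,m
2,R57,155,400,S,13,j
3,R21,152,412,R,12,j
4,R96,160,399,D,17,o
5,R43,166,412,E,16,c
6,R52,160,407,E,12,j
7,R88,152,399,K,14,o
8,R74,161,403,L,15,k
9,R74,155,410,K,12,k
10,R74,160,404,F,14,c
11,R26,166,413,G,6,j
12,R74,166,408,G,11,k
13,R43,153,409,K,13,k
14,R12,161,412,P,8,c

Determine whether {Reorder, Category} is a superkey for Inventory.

Yes

All 14 rows have distinct {Reorder, Category} values, so {Reorder, Category} → (all attributes) holds and {Reorder, Category} is a superkey.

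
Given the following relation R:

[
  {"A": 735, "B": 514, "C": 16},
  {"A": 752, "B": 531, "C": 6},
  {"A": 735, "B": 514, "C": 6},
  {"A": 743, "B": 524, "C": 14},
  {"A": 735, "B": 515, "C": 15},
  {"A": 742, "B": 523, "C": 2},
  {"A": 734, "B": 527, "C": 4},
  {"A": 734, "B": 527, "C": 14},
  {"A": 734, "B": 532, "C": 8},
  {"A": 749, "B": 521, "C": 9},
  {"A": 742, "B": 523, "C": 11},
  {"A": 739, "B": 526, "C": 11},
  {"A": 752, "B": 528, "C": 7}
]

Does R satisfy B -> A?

B=514: 2 rows → A = 735, 735 ✓
B=531: 1 row → A = 752 ✓
B=524: 1 row → A = 743 ✓
B=515: 1 row → A = 735 ✓
B=523: 2 rows → A = 742, 742 ✓
B=527: 2 rows → A = 734, 734 ✓
B=532: 1 row → A = 734 ✓
B=521: 1 row → A = 749 ✓
B=526: 1 row → A = 739 ✓
B=528: 1 row → A = 752 ✓
Every B value is associated with a single A value, so B -> A holds.

Yes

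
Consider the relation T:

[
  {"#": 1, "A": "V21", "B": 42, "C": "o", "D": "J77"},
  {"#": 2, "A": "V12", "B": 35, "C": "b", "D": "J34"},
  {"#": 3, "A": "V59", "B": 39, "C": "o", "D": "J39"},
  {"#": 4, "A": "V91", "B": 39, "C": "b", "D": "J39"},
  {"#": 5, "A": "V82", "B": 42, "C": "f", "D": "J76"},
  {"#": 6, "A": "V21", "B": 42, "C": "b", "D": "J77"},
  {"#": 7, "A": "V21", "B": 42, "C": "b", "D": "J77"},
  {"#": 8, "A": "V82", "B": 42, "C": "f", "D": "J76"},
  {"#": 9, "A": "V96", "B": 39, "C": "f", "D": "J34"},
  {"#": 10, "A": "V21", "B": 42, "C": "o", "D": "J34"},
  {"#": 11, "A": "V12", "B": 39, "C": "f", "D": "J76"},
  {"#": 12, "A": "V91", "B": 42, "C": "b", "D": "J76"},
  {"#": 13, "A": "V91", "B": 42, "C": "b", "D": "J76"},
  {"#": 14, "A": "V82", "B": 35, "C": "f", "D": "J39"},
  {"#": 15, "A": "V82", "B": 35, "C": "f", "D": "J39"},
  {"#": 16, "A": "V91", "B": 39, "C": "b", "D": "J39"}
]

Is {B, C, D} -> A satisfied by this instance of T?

(B=42, C=o, D=J77): row 1 → A = V21 ✓
(B=35, C=b, D=J34): row 2 → A = V12 ✓
(B=39, C=o, D=J39): row 3 → A = V59 ✓
(B=39, C=b, D=J39): rows 4, 16 → A = V91, V91 ✓
(B=42, C=f, D=J76): rows 5, 8 → A = V82, V82 ✓
(B=42, C=b, D=J77): rows 6, 7 → A = V21, V21 ✓
(B=39, C=f, D=J34): row 9 → A = V96 ✓
(B=42, C=o, D=J34): row 10 → A = V21 ✓
(B=39, C=f, D=J76): row 11 → A = V12 ✓
(B=42, C=b, D=J76): rows 12, 13 → A = V91, V91 ✓
(B=35, C=f, D=J39): rows 14, 15 → A = V82, V82 ✓
Every {B, C, D} value is associated with a single A value, so {B, C, D} -> A holds.

Yes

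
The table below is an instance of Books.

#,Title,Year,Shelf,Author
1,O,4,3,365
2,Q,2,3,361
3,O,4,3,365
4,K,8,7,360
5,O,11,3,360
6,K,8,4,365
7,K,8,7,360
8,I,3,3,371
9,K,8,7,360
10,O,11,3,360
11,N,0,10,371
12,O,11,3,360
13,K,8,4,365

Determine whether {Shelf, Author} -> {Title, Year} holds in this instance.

(Shelf=3, Author=365): rows 1, 3 → {Title,Year} = (O, 4), (O, 4) ✓
(Shelf=3, Author=361): row 2 → {Title,Year} = (Q, 2) ✓
(Shelf=7, Author=360): rows 4, 7, 9 → {Title,Year} = (K, 8), (K, 8), (K, 8) ✓
(Shelf=3, Author=360): rows 5, 10, 12 → {Title,Year} = (O, 11), (O, 11), (O, 11) ✓
(Shelf=4, Author=365): rows 6, 13 → {Title,Year} = (K, 8), (K, 8) ✓
(Shelf=3, Author=371): row 8 → {Title,Year} = (I, 3) ✓
(Shelf=10, Author=371): row 11 → {Title,Year} = (N, 0) ✓
Every {Shelf, Author} value is associated with a single {Title, Year} value, so {Shelf, Author} -> {Title, Year} holds.

Yes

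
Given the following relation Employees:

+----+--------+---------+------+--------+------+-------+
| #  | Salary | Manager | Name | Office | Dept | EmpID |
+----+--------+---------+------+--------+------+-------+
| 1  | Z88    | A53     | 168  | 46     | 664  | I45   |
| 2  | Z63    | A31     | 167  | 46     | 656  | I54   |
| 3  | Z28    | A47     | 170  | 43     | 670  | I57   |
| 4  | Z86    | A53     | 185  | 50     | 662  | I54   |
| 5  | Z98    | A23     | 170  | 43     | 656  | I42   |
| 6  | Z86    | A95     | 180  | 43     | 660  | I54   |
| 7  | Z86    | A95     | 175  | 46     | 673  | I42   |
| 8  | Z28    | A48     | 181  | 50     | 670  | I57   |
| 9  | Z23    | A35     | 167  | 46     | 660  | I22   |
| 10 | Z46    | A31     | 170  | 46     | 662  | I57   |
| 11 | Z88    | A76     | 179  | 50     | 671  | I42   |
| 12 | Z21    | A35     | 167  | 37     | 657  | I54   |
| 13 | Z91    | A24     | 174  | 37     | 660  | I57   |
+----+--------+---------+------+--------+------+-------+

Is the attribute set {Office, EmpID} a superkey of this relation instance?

Yes

All 13 rows have distinct {Office, EmpID} values, so {Office, EmpID} → (all attributes) holds and {Office, EmpID} is a superkey.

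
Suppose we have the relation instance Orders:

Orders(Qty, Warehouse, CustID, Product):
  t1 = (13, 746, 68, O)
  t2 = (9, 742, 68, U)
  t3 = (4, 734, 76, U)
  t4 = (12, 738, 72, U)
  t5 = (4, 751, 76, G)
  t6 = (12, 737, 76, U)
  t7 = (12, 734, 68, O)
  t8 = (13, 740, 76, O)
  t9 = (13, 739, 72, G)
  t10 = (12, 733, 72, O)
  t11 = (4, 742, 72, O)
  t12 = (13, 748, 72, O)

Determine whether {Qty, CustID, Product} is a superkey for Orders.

Yes

All 12 rows have distinct {Qty, CustID, Product} values, so {Qty, CustID, Product} → (all attributes) holds and {Qty, CustID, Product} is a superkey.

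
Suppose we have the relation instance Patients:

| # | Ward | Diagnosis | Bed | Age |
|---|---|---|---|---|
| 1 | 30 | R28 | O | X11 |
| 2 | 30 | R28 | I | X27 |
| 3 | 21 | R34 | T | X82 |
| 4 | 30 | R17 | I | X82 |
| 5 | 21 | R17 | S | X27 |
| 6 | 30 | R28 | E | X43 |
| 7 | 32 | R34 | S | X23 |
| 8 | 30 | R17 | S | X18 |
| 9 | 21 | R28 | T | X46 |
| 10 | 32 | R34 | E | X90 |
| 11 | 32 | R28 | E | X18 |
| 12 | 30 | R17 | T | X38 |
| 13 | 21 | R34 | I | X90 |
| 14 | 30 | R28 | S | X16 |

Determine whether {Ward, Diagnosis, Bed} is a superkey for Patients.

All 14 rows have distinct {Ward, Diagnosis, Bed} values, so {Ward, Diagnosis, Bed} → (all attributes) holds and {Ward, Diagnosis, Bed} is a superkey.

Yes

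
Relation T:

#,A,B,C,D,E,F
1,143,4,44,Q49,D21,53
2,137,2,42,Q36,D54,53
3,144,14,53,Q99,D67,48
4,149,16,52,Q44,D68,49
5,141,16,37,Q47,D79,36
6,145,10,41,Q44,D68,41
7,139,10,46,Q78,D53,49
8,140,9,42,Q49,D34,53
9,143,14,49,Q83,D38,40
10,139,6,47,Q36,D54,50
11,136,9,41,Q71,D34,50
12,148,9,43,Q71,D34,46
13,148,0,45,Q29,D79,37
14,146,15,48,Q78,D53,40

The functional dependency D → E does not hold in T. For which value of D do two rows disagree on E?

Q49

D=Q49: rows 1, 8 → E takes values {D21, D34} — violation
D=Q36: rows 2, 10 → E = D54, D54 ✓
D=Q99: row 3 → E = D67 ✓
D=Q44: rows 4, 6 → E = D68, D68 ✓
D=Q47: row 5 → E = D79 ✓
D=Q78: rows 7, 14 → E = D53, D53 ✓
D=Q83: row 9 → E = D38 ✓
D=Q71: rows 11, 12 → E = D34, D34 ✓
D=Q29: row 13 → E = D79 ✓
The only D value with inconsistent E is D=Q49.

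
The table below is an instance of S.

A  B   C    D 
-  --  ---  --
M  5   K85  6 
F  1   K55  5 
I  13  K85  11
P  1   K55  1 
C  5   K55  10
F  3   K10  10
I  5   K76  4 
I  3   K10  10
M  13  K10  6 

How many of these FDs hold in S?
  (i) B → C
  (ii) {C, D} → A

0

(i) B → C: B=5: 3 rows → C takes values {K85, K55, K76} — violation; B=13: 2 rows → C takes values {K85, K10} — violation — fails.
(ii) {C, D} → A: (C=K10, D=10): 2 rows → A takes values {F, I} — violation — fails.
None of the 2 dependencies hold.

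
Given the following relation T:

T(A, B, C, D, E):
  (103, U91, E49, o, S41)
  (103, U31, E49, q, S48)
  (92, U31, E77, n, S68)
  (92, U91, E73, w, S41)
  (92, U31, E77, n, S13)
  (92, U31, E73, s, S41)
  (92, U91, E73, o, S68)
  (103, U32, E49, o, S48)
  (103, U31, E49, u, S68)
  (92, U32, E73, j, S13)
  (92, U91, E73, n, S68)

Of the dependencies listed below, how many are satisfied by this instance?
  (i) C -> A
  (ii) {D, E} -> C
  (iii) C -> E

(i) C -> A: every LHS value maps to a single RHS value — holds.
(ii) {D, E} -> C: (D=n, E=S68): 2 rows → C takes values {E77, E73} — violation — fails.
(iii) C -> E: C=E49: 4 rows → E takes values {S41, S48, S68} — violation; C=E77: 2 rows → E takes values {S68, S13} — violation; C=E73: 5 rows → E takes values {S41, S68, S13} — violation — fails.
1 of the 3 dependencies holds.

1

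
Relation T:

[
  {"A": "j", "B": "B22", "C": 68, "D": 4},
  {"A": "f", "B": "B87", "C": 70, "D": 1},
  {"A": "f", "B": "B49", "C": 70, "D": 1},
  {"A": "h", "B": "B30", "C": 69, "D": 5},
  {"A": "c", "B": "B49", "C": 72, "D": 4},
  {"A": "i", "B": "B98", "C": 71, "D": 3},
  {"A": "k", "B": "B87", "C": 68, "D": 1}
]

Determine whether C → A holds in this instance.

C=68: 2 rows → A takes values {j, k} — violation
C=70: 2 rows → A = f, f ✓
C=69: 1 row → A = h ✓
C=72: 1 row → A = c ✓
C=71: 1 row → A = i ✓
Two rows agree on C but differ on A, so C → A does not hold.

No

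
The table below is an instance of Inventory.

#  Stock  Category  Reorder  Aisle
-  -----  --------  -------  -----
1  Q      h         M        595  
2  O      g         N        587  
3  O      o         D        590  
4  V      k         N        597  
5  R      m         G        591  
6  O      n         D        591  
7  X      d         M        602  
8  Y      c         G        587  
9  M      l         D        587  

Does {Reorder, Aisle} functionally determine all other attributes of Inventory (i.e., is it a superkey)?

Yes

All 9 rows have distinct {Reorder, Aisle} values, so {Reorder, Aisle} → (all attributes) holds and {Reorder, Aisle} is a superkey.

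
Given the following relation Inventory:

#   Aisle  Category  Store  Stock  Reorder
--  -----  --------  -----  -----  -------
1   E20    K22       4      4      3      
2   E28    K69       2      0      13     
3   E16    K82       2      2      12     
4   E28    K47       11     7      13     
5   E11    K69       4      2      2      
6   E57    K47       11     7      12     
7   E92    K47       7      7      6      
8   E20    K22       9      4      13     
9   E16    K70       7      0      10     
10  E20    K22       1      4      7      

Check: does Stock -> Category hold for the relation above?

No

Stock=4: rows 1, 8, 10 → Category = K22, K22, K22 ✓
Stock=0: rows 2, 9 → Category takes values {K69, K70} — violation
Stock=2: rows 3, 5 → Category takes values {K82, K69} — violation
Stock=7: rows 4, 6, 7 → Category = K47, K47, K47 ✓
Two rows agree on Stock but differ on Category, so Stock -> Category does not hold.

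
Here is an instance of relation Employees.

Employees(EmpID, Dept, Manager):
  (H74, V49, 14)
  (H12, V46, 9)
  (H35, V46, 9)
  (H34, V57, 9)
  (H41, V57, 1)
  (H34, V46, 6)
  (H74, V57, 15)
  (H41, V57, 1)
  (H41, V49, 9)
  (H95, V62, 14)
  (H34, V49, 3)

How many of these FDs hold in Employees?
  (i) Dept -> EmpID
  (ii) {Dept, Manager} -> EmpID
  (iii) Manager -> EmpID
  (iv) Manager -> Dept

0

(i) Dept -> EmpID: Dept=V49: 3 rows → EmpID takes values {H74, H41, H34} — violation; Dept=V46: 3 rows → EmpID takes values {H12, H35, H34} — violation; Dept=V57: 4 rows → EmpID takes values {H34, H41, H74} — violation — fails.
(ii) {Dept, Manager} -> EmpID: (Dept=V46, Manager=9): 2 rows → EmpID takes values {H12, H35} — violation — fails.
(iii) Manager -> EmpID: Manager=14: 2 rows → EmpID takes values {H74, H95} — violation; Manager=9: 4 rows → EmpID takes values {H12, H35, H34, H41} — violation — fails.
(iv) Manager -> Dept: Manager=14: 2 rows → Dept takes values {V49, V62} — violation; Manager=9: 4 rows → Dept takes values {V46, V57, V49} — violation — fails.
None of the 4 dependencies hold.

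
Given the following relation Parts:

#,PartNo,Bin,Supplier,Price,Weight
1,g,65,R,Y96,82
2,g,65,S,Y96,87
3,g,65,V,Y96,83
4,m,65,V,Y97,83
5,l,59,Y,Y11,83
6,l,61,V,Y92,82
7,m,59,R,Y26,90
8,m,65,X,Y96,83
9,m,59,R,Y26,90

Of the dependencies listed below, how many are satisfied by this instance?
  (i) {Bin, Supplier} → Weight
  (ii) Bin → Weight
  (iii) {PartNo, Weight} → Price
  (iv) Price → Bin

(i) {Bin, Supplier} → Weight: every LHS value maps to a single RHS value — holds.
(ii) Bin → Weight: Bin=65: rows 1, 2, 3, 4, 8 → Weight takes values {82, 87, 83} — violation; Bin=59: rows 5, 7, 9 → Weight takes values {83, 90} — violation — fails.
(iii) {PartNo, Weight} → Price: (PartNo=m, Weight=83): rows 4, 8 → Price takes values {Y97, Y96} — violation — fails.
(iv) Price → Bin: every LHS value maps to a single RHS value — holds.
2 of the 4 dependencies hold.

2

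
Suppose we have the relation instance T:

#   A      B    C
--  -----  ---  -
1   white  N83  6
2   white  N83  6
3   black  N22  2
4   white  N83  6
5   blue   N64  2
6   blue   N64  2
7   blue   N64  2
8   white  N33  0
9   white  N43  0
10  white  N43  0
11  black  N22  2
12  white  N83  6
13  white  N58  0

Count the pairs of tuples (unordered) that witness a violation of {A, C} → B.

(A=white, C=6): all 4 rows agree on B — 0 pairs.
(A=black, C=2): all 2 rows agree on B — 0 pairs.
(A=blue, C=2): all 3 rows agree on B — 0 pairs.
(A=white, C=0): violating pairs (8,9), (8,10), (8,13), (9,13), (10,13) — 5 pairs.

5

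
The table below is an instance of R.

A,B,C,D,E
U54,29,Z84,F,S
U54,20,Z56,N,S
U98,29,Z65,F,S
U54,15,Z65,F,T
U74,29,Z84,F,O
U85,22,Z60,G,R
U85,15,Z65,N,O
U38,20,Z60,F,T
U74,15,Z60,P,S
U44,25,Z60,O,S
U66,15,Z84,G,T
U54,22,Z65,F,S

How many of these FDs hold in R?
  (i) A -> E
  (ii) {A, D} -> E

0

(i) A -> E: A=U54: 4 rows → E takes values {S, T} — violation; A=U74: 2 rows → E takes values {O, S} — violation; A=U85: 2 rows → E takes values {R, O} — violation — fails.
(ii) {A, D} -> E: (A=U54, D=F): 3 rows → E takes values {S, T} — violation — fails.
None of the 2 dependencies hold.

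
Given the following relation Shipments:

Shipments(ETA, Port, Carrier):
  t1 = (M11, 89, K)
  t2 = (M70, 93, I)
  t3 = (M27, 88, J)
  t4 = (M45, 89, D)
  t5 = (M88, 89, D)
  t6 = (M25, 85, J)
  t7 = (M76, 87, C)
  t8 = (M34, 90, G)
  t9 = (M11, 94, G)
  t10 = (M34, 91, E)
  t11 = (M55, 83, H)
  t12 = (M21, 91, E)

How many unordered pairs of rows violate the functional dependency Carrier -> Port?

Carrier=J: violating pairs (3,6) — 1 pair.
Carrier=D: all 2 rows agree on Port — 0 pairs.
Carrier=G: violating pairs (8,9) — 1 pair.
Carrier=E: all 2 rows agree on Port — 0 pairs.

2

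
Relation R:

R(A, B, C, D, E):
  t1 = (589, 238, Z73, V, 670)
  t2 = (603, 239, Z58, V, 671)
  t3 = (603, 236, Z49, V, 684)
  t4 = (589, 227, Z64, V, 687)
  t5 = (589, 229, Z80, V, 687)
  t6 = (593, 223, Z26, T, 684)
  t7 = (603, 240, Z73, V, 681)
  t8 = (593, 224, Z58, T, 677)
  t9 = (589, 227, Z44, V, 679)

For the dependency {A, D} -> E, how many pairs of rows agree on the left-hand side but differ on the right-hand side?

(A=589, D=V): violating pairs (1,4), (1,5), (1,9), (4,9), (5,9) — 5 pairs.
(A=603, D=V): violating pairs (2,3), (2,7), (3,7) — 3 pairs.
(A=593, D=T): violating pairs (6,8) — 1 pair.

9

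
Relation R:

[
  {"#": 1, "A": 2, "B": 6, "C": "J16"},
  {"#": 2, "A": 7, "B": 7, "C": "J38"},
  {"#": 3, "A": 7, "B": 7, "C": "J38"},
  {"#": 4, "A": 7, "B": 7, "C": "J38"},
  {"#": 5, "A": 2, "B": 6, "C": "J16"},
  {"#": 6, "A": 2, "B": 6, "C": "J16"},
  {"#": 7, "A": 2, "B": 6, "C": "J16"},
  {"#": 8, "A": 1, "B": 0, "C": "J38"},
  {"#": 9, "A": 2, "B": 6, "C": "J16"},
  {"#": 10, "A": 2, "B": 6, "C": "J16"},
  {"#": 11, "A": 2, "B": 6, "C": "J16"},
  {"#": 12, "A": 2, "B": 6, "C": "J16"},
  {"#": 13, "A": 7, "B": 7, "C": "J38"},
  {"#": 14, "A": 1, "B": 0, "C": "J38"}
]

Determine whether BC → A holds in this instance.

(B=6, C=J16): rows 1, 5, 6, 7, 9, 10, 11, 12 → A = 2, 2, 2, 2, 2, 2, 2, 2 ✓
(B=7, C=J38): rows 2, 3, 4, 13 → A = 7, 7, 7, 7 ✓
(B=0, C=J38): rows 8, 14 → A = 1, 1 ✓
Every BC value is associated with a single A value, so BC → A holds.

Yes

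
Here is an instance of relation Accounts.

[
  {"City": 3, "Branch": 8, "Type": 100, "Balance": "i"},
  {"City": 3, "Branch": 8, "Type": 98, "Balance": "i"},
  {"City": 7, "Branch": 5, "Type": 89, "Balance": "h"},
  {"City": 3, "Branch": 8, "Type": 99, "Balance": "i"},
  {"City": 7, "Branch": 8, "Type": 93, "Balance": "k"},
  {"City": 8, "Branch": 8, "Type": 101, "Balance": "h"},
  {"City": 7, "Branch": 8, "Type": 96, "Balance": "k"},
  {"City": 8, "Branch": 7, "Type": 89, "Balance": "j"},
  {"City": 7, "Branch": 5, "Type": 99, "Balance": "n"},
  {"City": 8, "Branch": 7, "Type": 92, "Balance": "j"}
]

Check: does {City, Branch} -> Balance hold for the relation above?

No

(City=3, Branch=8): 3 rows → Balance = i, i, i ✓
(City=7, Branch=5): 2 rows → Balance takes values {h, n} — violation
(City=7, Branch=8): 2 rows → Balance = k, k ✓
(City=8, Branch=8): 1 row → Balance = h ✓
(City=8, Branch=7): 2 rows → Balance = j, j ✓
Two rows agree on {City, Branch} but differ on Balance, so {City, Branch} -> Balance does not hold.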